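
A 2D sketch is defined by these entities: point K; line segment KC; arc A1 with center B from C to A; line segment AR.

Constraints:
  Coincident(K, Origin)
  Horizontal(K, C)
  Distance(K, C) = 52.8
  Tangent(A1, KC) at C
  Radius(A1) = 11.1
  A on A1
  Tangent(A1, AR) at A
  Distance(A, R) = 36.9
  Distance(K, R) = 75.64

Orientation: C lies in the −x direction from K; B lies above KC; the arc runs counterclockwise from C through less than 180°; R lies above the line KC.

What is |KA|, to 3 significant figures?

45.4

K is at the origin; KC is horizontal with |KC| = 52.8 and C on the −x side, so C = (-52.8, 0.00). The tangent condition forces BC to be normal to KC, so B = C + (0, 11.1) = (-52.8, 11.1). Since BA ⟂ AR (tangency), |BR| = √(11.1² + 36.9²) = 38.5 regardless of where A sits on A1. So R lies on both circle(K, 75.64) and circle(B, 38.5); the above-KC intersection is R = (-57.3, 49.4). A is the foot of the tangent from R: A = (-42.6, 15.5).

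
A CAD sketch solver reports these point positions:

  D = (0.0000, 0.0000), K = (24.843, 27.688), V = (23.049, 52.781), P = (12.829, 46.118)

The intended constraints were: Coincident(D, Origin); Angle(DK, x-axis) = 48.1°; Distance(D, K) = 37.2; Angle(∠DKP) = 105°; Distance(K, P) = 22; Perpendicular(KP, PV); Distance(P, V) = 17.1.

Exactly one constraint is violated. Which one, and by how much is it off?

Distance(P, V) = 17.1 — off by 4.90.

D = (0.00, 0.00) ✓; DK at 48.10° ✓; |DK| = 37.20 ✓; ∠DKP = 105.0° ✓; |KP| = 22.00 ✓; ∠(KP, PV) = 90.00° ✓; |PV| = 12.20 ✗.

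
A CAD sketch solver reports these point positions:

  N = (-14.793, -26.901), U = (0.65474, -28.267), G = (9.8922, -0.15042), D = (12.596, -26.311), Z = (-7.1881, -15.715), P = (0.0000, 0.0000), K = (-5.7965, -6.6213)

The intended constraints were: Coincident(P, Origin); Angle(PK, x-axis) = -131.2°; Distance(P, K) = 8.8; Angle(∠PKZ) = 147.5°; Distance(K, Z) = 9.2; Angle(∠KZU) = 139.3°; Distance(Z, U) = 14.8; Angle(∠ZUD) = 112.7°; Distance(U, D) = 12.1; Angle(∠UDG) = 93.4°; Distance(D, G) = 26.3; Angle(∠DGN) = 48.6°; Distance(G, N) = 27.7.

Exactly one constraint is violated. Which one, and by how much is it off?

Distance(G, N) = 27.7 — off by 8.70.

P = (0.00, 0.00) ✓; PK at -131.2° ✓; |PK| = 8.800 ✓; ∠PKZ = 147.5° ✓; |KZ| = 9.200 ✓; ∠KZU = 139.3° ✓; |ZU| = 14.80 ✓; ∠ZUD = 112.7° ✓; |UD| = 12.10 ✓; ∠UDG = 93.40° ✓; |DG| = 26.30 ✓; ∠DGN = 48.60° ✓; |GN| = 36.40 ✗.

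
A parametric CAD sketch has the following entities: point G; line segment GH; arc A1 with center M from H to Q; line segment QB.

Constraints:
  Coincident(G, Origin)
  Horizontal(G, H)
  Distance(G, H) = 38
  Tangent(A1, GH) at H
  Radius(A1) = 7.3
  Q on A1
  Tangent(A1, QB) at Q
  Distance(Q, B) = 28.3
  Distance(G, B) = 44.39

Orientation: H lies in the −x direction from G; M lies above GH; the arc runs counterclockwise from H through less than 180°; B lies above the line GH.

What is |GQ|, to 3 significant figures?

31.4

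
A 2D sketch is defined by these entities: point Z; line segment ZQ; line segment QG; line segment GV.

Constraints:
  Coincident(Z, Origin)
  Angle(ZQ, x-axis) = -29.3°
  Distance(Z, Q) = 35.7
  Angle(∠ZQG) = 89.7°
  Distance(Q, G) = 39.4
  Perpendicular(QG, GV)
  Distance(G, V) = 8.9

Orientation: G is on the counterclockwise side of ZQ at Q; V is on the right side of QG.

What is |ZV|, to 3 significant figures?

59.4

Z is at the origin; ZQ runs at -29.3° with length 35.7, so Q = 35.7·(cos -29.3°, sin -29.3°) = (31.1, -17.5). ∠ZQG = 89.7°, so QG runs at -29.3° + (180° − 89.7°) = 61.0° from the x-axis; with |QG| = 39.4, G = Q + 39.4·(cos 61.0°, sin 61.0°) = (50.2, 17.0). The perpendicularity gives GV at right angles to QG; with |GV| = 8.9 on the right of QG, V = G + 8.9·(0.875, -0.485) = (58.0, 12.7). Then |ZV| = |V − Z| = 59.4.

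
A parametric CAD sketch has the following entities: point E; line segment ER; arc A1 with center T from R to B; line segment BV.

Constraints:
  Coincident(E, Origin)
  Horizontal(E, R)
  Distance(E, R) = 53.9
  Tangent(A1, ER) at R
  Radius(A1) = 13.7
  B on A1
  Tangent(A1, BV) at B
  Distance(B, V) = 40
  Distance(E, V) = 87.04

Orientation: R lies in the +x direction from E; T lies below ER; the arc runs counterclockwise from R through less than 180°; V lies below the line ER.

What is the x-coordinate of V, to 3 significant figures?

68.9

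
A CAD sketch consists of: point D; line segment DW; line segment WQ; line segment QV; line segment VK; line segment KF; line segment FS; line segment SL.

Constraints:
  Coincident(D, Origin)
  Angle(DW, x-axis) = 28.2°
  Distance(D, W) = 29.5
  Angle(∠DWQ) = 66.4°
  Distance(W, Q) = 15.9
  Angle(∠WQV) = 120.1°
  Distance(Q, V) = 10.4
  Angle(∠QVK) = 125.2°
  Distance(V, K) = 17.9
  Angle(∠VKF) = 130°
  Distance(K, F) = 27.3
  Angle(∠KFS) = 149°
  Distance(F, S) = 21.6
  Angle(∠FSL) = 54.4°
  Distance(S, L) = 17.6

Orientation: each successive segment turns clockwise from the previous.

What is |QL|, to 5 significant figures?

38.924

D is at the origin; DW runs at 28.2° with length 29.5, so W = (25.998, 13.940). ∠DWQ = 66.4° gives WQ at -85.400° from the x-axis; with |WQ| = 15.9, Q = (27.274, -1.9085). ∠WQV = 120.1° gives QV at -145.30° from the x-axis; with |QV| = 10.4, V = (18.723, -7.8290). ∠QVK = 125.2° gives VK at 159.90° from the x-axis; with |VK| = 17.9, K = (1.9135, -1.6775). ∠VKF = 130.0° gives KF at 109.90° from the x-axis; with |KF| = 27.3, F = (-7.3788, 23.992). ∠KFS = 149.0° gives FS at 78.900° from the x-axis; with |FS| = 21.6, S = (-3.2204, 45.188). ∠FSL = 54.4° gives SL at -46.700° from the x-axis; with |SL| = 17.6, L = (8.8500, 32.379). Then |QL| = |L − Q| = 38.924.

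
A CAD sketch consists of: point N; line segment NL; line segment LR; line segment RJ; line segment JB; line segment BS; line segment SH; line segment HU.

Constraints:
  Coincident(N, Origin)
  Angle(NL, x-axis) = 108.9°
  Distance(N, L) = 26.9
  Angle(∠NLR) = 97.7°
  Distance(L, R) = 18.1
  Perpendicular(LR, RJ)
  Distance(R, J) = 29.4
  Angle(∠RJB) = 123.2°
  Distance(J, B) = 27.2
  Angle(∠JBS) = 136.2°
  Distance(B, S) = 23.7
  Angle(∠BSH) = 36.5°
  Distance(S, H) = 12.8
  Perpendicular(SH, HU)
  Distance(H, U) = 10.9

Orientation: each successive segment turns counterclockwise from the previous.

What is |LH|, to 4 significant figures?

38.08

N is at the origin; NL runs at 108.9° with length 26.9, so L = (-8.713, 25.45). ∠NLR = 97.7° gives LR at -168.8° from the x-axis; with |LR| = 18.1, R = (-26.47, 21.93). LR ⟂ RJ, so RJ runs at -78.80°; with |RJ| = 29.4, J = (-20.76, -6.906). ∠RJB = 123.2° gives JB at -22.00° from the x-axis; with |JB| = 27.2, B = (4.461, -17.10). ∠JBS = 136.2° gives BS at 21.80° from the x-axis; with |BS| = 23.7, S = (26.47, -8.294). ∠BSH = 36.5° gives SH at 165.3° from the x-axis; with |SH| = 12.8, H = (14.09, -5.046). Then |LH| = |H − L| = 38.08.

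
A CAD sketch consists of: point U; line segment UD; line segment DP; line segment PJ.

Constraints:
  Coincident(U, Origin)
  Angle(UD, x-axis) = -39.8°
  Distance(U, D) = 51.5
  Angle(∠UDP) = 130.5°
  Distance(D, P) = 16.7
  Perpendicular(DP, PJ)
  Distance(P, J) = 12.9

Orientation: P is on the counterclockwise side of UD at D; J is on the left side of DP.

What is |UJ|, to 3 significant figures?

56.6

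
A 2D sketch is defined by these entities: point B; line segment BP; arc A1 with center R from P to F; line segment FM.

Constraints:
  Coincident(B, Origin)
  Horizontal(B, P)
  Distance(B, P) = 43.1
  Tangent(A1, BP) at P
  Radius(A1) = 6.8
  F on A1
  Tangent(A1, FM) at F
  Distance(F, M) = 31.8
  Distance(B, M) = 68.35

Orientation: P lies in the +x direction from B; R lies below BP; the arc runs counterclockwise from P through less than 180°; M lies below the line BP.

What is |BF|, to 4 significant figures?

39.52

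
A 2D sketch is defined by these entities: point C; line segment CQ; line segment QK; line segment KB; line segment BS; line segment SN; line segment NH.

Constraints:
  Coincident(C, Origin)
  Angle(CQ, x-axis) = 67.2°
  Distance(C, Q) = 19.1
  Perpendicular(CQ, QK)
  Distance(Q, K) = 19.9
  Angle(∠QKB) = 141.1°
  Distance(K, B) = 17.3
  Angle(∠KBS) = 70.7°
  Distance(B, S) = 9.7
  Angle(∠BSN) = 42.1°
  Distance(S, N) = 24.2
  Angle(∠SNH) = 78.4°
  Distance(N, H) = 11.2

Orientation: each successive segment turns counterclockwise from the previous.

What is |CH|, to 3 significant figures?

46.8

C is at the origin; CQ runs at 67.2° with length 19.1, so Q = (7.40, 17.6). CQ is perpendicular to QK, so QK runs at 157°; with |QK| = 19.9, K = (-10.9, 25.3). ∠QKB = 141.1° gives KB at -164° from the x-axis; with |KB| = 17.3, B = (-27.6, 20.5). ∠KBS = 70.7° gives BS at -54.6° from the x-axis; with |BS| = 9.7, S = (-21.9, 12.6). ∠BSN = 42.1° gives SN at 83.3° from the x-axis; with |SN| = 24.2, N = (-19.1, 36.6). ∠SNH = 78.4° gives NH at -175° from the x-axis; with |NH| = 11.2, H = (-30.3, 35.7). Then |CH| = |H − C| = 46.8.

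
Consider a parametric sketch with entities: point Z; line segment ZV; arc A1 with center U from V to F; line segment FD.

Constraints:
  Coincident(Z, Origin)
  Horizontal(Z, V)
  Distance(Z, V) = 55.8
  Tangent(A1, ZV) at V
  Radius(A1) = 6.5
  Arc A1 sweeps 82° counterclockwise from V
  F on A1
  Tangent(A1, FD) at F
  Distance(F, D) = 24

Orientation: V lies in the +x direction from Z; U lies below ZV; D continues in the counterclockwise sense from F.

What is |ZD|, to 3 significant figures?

54.6

On A1, V sits at bearing 90° from U; an 82° counterclockwise sweep puts F at bearing 172°, so F = U + 6.5·(cos 172°, sin 172°) = (49.4, -5.60). The tangent condition forces UF to be normal to FD, so FD runs along (−sin 172°, cos 172°); with |FD| = 24.0, D = (46.0, -29.4). Then |ZD| = |D − Z| = 54.6.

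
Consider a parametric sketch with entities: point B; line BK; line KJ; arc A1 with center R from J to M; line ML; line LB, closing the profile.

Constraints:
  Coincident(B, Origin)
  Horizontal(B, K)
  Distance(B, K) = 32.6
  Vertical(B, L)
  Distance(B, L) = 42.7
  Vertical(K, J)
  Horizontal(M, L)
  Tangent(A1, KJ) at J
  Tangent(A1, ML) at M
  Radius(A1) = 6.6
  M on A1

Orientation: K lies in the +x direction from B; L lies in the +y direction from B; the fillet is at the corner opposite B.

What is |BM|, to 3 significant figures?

50.0

The virtual corner opposite B is at (32.6, 42.7). A1 meets KJ tangentially, so RJ is at right angles to KJ and tangency of A1 to ML means the radius RM is perpendicular to ML, with radius 6.6, so the center R sits 6.6 in from both sides at R = (26.0, 36.1). That places the tangent points at J = (32.6, 36.1) on KJ and M = (26.0, 42.7) on ML. Then |BM| = |M − B| = 50.0.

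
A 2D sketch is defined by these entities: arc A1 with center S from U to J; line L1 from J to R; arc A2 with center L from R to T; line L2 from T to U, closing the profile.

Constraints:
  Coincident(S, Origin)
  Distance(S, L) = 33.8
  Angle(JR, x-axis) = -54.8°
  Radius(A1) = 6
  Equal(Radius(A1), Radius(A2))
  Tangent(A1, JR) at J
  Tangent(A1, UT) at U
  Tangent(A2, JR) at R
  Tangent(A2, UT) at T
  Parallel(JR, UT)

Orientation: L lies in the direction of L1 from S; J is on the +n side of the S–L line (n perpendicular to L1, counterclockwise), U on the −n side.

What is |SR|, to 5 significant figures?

34.328

The slot axis is L1's direction at -54.8°, so u = (cos -54.8°, sin -54.8°) = (0.57643, -0.81714) and n = (−sin -54.8°, cos -54.8°) = (0.81714, 0.57643). S is at the origin and L lies 33.8 along u from S, so L = 33.8·u = (19.483, -27.619). Tangency of A1 to both parallel lines with radius 6.0 puts J and U at S ± 6.0·n: J = (4.9029, 3.4586), U = (-4.9029, -3.4586). Equal radii place R and T the same way about L: R = L + 6.0·n = (24.386, -24.161), T = L − 6.0·n = (14.581, -31.078). Then |SR| = |R − S| = 34.328.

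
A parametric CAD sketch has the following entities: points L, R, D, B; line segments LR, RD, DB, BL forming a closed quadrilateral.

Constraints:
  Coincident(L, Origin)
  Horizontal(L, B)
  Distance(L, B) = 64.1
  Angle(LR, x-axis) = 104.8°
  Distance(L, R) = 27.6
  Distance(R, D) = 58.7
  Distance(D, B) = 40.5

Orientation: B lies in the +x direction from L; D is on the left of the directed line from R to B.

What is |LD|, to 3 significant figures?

63.3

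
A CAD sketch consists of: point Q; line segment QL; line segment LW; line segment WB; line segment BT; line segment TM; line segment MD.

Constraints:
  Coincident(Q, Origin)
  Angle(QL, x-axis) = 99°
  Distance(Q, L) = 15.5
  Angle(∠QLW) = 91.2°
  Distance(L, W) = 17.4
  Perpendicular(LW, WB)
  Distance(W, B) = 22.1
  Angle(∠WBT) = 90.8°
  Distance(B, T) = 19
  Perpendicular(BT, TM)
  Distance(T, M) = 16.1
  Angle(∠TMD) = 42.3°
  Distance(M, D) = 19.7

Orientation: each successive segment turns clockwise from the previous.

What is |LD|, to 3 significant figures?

23.7

Q is at the origin; QL runs at 99.0° with length 15.5, so L = (-2.42, 15.3). ∠QLW = 91.2° gives LW at 10.2° from the x-axis; with |LW| = 17.4, W = (14.7, 18.4). LW is perpendicular to WB, so WB runs at -79.8°; with |WB| = 22.1, B = (18.6, -3.36). ∠WBT = 90.8° gives BT at -169° from the x-axis; with |BT| = 19.0, T = (-0.0371, -6.99). BT ⟂ TM, so TM runs at 101°; with |TM| = 16.1, M = (-3.11, 8.82). ∠TMD = 42.3° gives MD at -36.7° from the x-axis; with |MD| = 19.7, D = (12.7, -2.95). Then |LD| = |D − L| = 23.7.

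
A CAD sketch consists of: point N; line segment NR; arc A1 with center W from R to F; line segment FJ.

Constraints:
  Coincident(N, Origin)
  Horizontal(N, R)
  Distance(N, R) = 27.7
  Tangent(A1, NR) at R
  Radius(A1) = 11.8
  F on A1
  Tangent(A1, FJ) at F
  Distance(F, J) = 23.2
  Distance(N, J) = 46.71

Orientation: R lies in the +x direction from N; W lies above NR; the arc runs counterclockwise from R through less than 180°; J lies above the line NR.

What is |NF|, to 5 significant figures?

41.882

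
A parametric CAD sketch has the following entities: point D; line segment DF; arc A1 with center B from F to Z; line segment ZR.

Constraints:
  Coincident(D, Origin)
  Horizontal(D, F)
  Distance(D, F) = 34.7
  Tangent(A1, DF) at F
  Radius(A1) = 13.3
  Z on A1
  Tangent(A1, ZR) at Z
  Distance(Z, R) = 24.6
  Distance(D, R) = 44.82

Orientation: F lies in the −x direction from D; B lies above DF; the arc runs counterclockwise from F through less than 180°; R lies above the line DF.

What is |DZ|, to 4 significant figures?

25.61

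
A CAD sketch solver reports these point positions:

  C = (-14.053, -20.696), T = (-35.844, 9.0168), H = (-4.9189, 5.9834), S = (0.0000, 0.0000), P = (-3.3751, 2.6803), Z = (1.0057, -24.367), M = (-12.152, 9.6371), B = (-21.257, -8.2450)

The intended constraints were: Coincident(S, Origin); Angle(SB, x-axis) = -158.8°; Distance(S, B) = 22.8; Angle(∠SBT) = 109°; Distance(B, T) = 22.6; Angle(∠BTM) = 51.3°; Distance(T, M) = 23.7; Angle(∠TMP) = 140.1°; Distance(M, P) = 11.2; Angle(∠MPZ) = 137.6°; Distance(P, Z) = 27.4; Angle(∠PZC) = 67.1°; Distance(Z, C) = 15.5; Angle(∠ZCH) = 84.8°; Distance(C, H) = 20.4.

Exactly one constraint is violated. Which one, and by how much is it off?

Distance(C, H) = 20.4 — off by 7.80.

S = (0.00, 0.00) ✓; SB at -158.8° ✓; |SB| = 22.80 ✓; ∠SBT = 109.0° ✓; |BT| = 22.60 ✓; ∠BTM = 51.30° ✓; |TM| = 23.70 ✓; ∠TMP = 140.1° ✓; |MP| = 11.20 ✓; ∠MPZ = 137.6° ✓; |PZ| = 27.40 ✓; ∠PZC = 67.10° ✓; |ZC| = 15.50 ✓; ∠ZCH = 84.80° ✓; |CH| = 28.20 ✗.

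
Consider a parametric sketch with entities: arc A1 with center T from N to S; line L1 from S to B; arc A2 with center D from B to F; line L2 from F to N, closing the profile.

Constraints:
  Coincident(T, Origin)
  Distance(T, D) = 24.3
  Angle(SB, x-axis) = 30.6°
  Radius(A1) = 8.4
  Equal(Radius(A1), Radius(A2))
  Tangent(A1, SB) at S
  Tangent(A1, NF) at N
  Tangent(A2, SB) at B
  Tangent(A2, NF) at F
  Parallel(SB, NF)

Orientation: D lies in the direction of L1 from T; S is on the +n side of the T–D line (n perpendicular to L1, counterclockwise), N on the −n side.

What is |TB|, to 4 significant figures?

25.71

The slot axis is L1's direction at 30.6°, so u = (cos 30.6°, sin 30.6°) = (0.8607, 0.5090) and n = (−sin 30.6°, cos 30.6°) = (-0.5090, 0.8607). T is at the origin and D lies 24.3 along u from T, so D = 24.3·u = (20.92, 12.37). Tangency of A1 to both parallel lines with radius 8.4 puts S and N at T ± 8.4·n: S = (-4.276, 7.230), N = (4.276, -7.230). Equal radii place B and F the same way about D: B = D + 8.4·n = (16.64, 19.60), F = D − 8.4·n = (25.19, 5.139). Then |TB| = |B − T| = 25.71.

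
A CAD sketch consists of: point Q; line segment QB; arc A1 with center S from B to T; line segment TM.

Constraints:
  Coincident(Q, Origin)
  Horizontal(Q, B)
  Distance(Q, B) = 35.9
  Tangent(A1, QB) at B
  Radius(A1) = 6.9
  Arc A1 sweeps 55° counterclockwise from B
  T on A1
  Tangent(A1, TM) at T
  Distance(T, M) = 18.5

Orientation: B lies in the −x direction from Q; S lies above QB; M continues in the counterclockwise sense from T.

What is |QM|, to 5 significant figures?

26.704

Q is at the origin; QB is horizontal with |QB| = 35.9 and B on the −x side, so B = (-35.900, 0.0000). Since A1 is tangent to QB there, SB ⟂ QB, so S = B + (0, 6.9) = (-35.900, 6.9000). On A1, B sits at bearing -90° from S; a 55° counterclockwise sweep puts T at bearing -35°, so T = S + 6.9·(cos -35°, sin -35°) = (-30.248, 2.9423). A1 meets TM tangentially, so ST is at right angles to TM, so TM runs along (−sin -35°, cos -35°); with |TM| = 18.5, M = (-19.637, 18.097). Then |QM| = |M − Q| = 26.704.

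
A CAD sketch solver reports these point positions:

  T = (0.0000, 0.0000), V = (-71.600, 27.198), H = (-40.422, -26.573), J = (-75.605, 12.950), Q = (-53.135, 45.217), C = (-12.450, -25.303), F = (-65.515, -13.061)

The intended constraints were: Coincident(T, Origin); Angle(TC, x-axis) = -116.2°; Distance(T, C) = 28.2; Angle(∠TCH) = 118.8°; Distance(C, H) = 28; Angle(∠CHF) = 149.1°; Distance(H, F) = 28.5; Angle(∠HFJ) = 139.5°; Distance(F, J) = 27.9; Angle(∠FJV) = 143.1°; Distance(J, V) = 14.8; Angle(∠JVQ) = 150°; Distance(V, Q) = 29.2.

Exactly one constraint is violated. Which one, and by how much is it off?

Distance(V, Q) = 29.2 — off by 3.40.

T = (0.00, 0.00) ✓; TC at -116.2° ✓; |TC| = 28.20 ✓; ∠TCH = 118.8° ✓; |CH| = 28.00 ✓; ∠CHF = 149.1° ✓; |HF| = 28.50 ✓; ∠HFJ = 139.5° ✓; |FJ| = 27.90 ✓; ∠FJV = 143.1° ✓; |JV| = 14.80 ✓; ∠JVQ = 150.0° ✓; |VQ| = 25.80 ✗.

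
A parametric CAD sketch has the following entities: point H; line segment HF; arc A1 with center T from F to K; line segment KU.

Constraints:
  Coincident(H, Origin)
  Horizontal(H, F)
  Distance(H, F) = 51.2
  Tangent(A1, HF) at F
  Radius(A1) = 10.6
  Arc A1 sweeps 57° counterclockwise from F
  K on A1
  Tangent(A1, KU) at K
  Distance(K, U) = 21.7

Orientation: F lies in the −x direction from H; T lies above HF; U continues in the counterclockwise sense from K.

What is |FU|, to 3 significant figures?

31.0

H is at the origin; HF is horizontal with |HF| = 51.2 and F on the −x side, so F = (-51.2, 0.00). Tangency of A1 to HF means the radius TF is perpendicular to HF, so T = F + (0, 10.6) = (-51.2, 10.6). On A1, F sits at bearing -90° from T; a 57° counterclockwise sweep puts K at bearing -33°, so K = T + 10.6·(cos -33°, sin -33°) = (-42.3, 4.83). A1 meets KU tangentially, so TK is at right angles to KU, so KU runs along (−sin -33°, cos -33°); with |KU| = 21.7, U = (-30.5, 23.0). Then |FU| = |U − F| = 31.0.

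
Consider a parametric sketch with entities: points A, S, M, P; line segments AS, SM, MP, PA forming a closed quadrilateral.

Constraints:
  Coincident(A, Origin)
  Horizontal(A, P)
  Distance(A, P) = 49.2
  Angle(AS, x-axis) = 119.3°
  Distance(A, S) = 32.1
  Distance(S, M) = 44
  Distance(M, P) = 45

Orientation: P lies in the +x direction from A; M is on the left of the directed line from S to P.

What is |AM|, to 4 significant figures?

47.42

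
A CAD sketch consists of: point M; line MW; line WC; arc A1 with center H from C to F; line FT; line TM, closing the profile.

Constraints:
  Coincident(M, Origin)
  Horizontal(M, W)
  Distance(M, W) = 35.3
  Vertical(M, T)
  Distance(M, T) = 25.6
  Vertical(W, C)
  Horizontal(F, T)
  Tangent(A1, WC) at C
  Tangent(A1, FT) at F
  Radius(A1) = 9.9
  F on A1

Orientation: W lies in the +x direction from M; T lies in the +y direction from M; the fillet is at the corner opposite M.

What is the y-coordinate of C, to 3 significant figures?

15.7

The virtual corner opposite M is at (35.3, 25.6). Since A1 is tangent to WC there, HC ⟂ WC and tangency of A1 to FT means the radius HF is perpendicular to FT, with radius 9.9, so the center H sits 9.9 in from both sides at H = (25.4, 15.7). That places the tangent points at C = (35.3, 15.7) on WC and F = (25.4, 25.6) on FT. So C.y = 15.7.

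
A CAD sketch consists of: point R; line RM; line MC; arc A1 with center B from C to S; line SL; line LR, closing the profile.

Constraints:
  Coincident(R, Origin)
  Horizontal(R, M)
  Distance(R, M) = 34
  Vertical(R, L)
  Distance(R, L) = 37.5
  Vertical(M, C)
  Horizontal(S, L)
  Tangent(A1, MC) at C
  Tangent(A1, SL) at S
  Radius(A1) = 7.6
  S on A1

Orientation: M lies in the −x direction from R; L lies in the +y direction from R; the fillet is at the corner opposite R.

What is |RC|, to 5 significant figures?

45.277

R is at the origin; RM is horizontal with |RM| = 34.0 and M on the −x side, so M = (-34.000, 0.0000). R and L share the same x with |RL| = 37.5 and L on the +y side, so L = (0.0000, 37.500). The virtual corner opposite R is at (-34.000, 37.500). Since A1 is tangent to MC there, BC ⟂ MC and the tangent condition forces BS to be normal to SL, with radius 7.6, so the center B sits 7.6 in from both sides at B = (-26.400, 29.900). That places the tangent points at C = (-34.000, 29.900) on MC and S = (-26.400, 37.500) on SL. Then |RC| = |C − R| = 45.277.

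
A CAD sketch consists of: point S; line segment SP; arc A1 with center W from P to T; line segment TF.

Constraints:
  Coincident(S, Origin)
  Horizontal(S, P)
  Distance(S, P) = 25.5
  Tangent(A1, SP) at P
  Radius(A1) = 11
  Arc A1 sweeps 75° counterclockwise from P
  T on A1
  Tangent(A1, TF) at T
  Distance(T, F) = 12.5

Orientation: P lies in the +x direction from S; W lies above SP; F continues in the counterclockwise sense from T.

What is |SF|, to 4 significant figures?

44.25

S is at the origin; S and P share the same y with |SP| = 25.5 and P on the +x side, so P = (25.50, 0.000). Tangency of A1 to SP means the radius WP is perpendicular to SP, so W = P + (0, 11) = (25.50, 11.00). On A1, P sits at bearing -90° from W; a 75° counterclockwise sweep puts T at bearing -15°, so T = W + 11.0·(cos -15°, sin -15°) = (36.13, 8.153). A1 meets TF tangentially, so WT is at right angles to TF, so TF runs along (−sin -15°, cos -15°); with |TF| = 12.5, F = (39.36, 20.23). Then |SF| = |F − S| = 44.25.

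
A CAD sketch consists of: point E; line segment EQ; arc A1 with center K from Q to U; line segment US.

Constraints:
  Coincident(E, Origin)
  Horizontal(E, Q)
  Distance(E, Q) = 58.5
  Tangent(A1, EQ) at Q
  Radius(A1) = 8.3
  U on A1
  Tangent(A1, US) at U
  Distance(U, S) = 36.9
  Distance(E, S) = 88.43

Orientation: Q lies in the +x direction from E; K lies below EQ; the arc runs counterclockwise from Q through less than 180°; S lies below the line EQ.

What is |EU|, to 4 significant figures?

54.51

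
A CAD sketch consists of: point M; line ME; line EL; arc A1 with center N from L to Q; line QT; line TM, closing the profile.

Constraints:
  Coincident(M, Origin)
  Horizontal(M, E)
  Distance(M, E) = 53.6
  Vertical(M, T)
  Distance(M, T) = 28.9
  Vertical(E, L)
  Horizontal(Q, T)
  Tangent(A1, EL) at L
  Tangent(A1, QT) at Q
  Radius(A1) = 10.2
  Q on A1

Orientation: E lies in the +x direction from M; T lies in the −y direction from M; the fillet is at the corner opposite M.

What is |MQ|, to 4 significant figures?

52.14

M is at the origin; ME is horizontal with |ME| = 53.6 and E on the +x side, so E = (53.60, 0.000). M and T share the same x with |MT| = 28.9 and T on the −y side, so T = (0.000, -28.90). The virtual corner opposite M is at (53.60, -28.90). The tangent condition forces NL to be normal to EL and since A1 is tangent to QT there, NQ ⟂ QT, with radius 10.2, so the center N sits 10.2 in from both sides at N = (43.40, -18.70). That places the tangent points at L = (53.60, -18.70) on EL and Q = (43.40, -28.90) on QT. Then |MQ| = |Q − M| = 52.14.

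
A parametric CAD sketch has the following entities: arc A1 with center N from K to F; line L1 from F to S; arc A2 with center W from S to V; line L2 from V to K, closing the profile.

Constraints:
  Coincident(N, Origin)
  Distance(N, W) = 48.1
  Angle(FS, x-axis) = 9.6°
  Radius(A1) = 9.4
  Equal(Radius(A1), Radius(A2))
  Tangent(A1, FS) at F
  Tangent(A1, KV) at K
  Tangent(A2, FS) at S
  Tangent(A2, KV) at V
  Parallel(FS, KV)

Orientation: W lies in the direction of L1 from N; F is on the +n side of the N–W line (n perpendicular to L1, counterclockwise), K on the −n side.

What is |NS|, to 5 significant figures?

49.010

Tangency of A1 to both parallel lines with radius 9.4 puts F and K at N ± 9.4·n: F = (-1.5676, 9.2684), K = (1.5676, -9.2684). Equal radii place S and V the same way about W: S = W + 9.4·n = (45.859, 17.290), V = W − 9.4·n = (48.994, -1.2468). Then |NS| = |S − N| = 49.010.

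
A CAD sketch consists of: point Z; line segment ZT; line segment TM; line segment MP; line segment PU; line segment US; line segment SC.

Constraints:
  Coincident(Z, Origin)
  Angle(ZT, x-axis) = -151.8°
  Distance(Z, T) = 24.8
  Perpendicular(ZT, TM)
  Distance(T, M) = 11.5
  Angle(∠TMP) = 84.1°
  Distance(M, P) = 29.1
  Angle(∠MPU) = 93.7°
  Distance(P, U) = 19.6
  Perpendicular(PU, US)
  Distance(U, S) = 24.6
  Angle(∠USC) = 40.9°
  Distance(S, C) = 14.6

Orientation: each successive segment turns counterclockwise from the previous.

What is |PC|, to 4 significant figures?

16.88

PU ⟂ US, so US runs at -149.6°; with |US| = 24.6, S = (-23.46, -1.083). ∠USC = 40.9° gives SC at -10.50° from the x-axis; with |SC| = 14.6, C = (-9.106, -3.743). Then |PC| = |C − P| = 16.88.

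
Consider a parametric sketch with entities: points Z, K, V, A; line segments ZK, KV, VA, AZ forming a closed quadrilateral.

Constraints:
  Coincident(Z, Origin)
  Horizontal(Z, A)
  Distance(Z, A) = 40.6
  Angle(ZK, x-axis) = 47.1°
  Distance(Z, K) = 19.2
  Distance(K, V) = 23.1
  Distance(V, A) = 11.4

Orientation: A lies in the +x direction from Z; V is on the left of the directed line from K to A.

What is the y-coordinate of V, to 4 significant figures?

10.37

Z is at the origin; Z and A share the same y with |ZA| = 40.6 and A in +x, so A = (40.6, 0). ZK runs at 47.1° with |ZK| = 19.2, so K = (13.07, 14.06). V is determined by |KV| = 23.1 and |VA| = 11.4 together: it lies at the intersection of circle(K, 23.1) and circle(A, 11.4). With |KA| = 30.91, the foot of the radical line on KA is 21.99 from K and the perpendicular offset is √(23.1² − 21.99²) = 7.087. Taking the left-of-KA solution: V = (35.87, 10.37).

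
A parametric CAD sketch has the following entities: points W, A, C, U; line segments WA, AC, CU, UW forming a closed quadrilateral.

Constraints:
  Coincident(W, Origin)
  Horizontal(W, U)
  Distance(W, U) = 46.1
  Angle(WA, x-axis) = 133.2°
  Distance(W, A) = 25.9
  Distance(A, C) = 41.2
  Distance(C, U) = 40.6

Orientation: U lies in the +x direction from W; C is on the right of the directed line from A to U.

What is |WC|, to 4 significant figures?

15.55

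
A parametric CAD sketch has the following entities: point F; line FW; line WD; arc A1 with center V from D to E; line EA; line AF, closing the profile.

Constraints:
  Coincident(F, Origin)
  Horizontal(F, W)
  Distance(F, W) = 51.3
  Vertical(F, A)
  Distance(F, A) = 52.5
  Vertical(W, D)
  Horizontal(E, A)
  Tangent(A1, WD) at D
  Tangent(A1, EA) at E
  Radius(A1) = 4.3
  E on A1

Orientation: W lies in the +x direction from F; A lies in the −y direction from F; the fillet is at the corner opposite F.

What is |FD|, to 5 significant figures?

70.391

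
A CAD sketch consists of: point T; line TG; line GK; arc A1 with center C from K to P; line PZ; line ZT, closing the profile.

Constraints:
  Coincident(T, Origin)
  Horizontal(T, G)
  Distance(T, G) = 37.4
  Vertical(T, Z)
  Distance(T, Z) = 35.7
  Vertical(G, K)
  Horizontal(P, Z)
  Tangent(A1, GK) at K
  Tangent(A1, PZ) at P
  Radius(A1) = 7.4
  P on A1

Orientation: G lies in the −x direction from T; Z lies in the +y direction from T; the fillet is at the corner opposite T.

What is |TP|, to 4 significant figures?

46.63

T is at the origin; TG is horizontal with |TG| = 37.4 and G on the −x side, so G = (-37.40, 0.000). TZ is vertical with |TZ| = 35.7 and Z on the +y side, so Z = (0.000, 35.70). The virtual corner opposite T is at (-37.40, 35.70). A1 meets GK tangentially, so CK is at right angles to GK and the tangent condition forces CP to be normal to PZ, with radius 7.4, so the center C sits 7.4 in from both sides at C = (-30.00, 28.30). That places the tangent points at K = (-37.40, 28.30) on GK and P = (-30.00, 35.70) on PZ. Then |TP| = |P − T| = 46.63.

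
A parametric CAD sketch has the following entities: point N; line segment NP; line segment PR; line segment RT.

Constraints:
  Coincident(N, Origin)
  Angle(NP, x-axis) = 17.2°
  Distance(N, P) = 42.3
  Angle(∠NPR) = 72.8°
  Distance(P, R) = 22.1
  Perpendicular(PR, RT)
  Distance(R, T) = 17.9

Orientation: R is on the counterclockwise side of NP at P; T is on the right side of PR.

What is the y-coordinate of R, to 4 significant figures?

30.74

N is at the origin; NP runs at 17.2° with length 42.3, so P = 42.3·(cos 17.2°, sin 17.2°) = (40.41, 12.51). ∠NPR = 72.8°, so PR runs at 17.2° + (180° − 72.8°) = 124.4° from the x-axis; with |PR| = 22.1, R = P + 22.1·(cos 124.4°, sin 124.4°) = (27.92, 30.74). So R.y = 30.74.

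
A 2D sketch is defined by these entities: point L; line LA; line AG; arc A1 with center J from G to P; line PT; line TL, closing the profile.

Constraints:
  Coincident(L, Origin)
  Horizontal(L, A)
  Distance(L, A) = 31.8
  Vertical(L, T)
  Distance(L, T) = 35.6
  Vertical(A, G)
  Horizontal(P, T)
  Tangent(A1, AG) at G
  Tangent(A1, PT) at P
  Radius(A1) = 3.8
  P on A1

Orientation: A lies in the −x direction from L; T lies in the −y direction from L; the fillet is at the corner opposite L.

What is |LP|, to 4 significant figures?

45.29

L is at the origin; L and A share the same y with |LA| = 31.8 and A on the −x side, so A = (-31.80, 0.000). L and T share the same x with |LT| = 35.6 and T on the −y side, so T = (0.000, -35.60). The virtual corner opposite L is at (-31.80, -35.60). The tangent condition forces JG to be normal to AG and A1 meets PT tangentially, so JP is at right angles to PT, with radius 3.8, so the center J sits 3.8 in from both sides at J = (-28.00, -31.80). That places the tangent points at G = (-31.80, -31.80) on AG and P = (-28.00, -35.60) on PT. Then |LP| = |P − L| = 45.29.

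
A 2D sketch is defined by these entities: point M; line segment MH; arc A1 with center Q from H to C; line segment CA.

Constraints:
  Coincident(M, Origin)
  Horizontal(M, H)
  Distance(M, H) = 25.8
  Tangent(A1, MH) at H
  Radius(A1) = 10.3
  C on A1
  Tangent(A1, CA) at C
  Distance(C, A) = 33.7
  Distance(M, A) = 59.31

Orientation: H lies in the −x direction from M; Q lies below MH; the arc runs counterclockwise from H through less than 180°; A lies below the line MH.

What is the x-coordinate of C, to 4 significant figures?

-35.90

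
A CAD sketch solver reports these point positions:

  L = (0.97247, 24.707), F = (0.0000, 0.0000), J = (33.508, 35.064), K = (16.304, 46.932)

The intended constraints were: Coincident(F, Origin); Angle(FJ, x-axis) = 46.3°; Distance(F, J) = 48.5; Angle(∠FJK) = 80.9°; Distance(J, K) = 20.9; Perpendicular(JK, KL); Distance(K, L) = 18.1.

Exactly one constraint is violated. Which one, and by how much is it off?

Distance(K, L) = 18.1 — off by 8.90.

F = (0.00, 0.00) ✓; FJ at 46.30° ✓; |FJ| = 48.50 ✓; ∠FJK = 80.90° ✓; |JK| = 20.90 ✓; ∠(JK, KL) = 90.00° ✓; |KL| = 27.00 ✗.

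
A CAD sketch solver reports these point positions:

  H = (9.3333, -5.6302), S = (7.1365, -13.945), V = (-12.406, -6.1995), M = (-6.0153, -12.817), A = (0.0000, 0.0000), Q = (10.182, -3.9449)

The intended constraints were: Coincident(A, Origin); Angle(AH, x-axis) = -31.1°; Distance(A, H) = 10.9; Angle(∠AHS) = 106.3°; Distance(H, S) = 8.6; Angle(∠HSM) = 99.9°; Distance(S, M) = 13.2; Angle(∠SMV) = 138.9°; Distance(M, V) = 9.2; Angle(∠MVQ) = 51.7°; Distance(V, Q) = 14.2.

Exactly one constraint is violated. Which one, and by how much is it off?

Distance(V, Q) = 14.2 — off by 8.50.

A = (0.00, 0.00) ✓; AH at -31.10° ✓; |AH| = 10.90 ✓; ∠AHS = 106.3° ✓; |HS| = 8.600 ✓; ∠HSM = 99.90° ✓; |SM| = 13.20 ✓; ∠SMV = 138.9° ✓; |MV| = 9.200 ✓; ∠MVQ = 51.70° ✓; |VQ| = 22.70 ✗.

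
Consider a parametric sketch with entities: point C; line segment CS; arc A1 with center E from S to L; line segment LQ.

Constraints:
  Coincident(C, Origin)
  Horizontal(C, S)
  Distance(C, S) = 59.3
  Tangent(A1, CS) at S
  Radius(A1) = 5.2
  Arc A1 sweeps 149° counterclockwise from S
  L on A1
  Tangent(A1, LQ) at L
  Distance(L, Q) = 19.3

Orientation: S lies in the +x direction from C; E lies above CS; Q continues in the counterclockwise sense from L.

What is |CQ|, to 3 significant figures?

49.5

On A1, S sits at bearing -90° from E; a 149° counterclockwise sweep puts L at bearing 59°, so L = E + 5.2·(cos 59°, sin 59°) = (62.0, 9.66). Tangency of A1 to LQ means the radius EL is perpendicular to LQ, so LQ runs along (−sin 59°, cos 59°); with |LQ| = 19.3, Q = (45.4, 19.6). Then |CQ| = |Q − C| = 49.5.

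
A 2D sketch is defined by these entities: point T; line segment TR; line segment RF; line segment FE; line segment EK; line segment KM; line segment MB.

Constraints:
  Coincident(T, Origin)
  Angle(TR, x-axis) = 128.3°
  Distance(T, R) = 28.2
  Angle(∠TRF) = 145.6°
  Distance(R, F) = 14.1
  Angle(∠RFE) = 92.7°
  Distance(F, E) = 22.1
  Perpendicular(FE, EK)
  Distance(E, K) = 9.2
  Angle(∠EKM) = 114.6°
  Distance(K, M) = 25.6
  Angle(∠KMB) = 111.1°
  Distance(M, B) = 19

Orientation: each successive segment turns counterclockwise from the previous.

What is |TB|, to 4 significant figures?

42.76

T is at the origin; TR runs at 128.3° with length 28.2, so R = (-17.48, 22.13). ∠TRF = 145.6° gives RF at 162.7° from the x-axis; with |RF| = 14.1, F = (-30.94, 26.32). ∠RFE = 92.7° gives FE at -110.0° from the x-axis; with |FE| = 22.1, E = (-38.50, 5.556). FE ⟂ EK, so EK runs at -20.00°; with |EK| = 9.2, K = (-29.85, 2.410). ∠EKM = 114.6° gives KM at 45.40° from the x-axis; with |KM| = 25.6, M = (-11.88, 20.64). ∠KMB = 111.1° gives MB at 114.3° from the x-axis; with |MB| = 19.0, B = (-19.70, 37.95). Then |TB| = |B − T| = 42.76.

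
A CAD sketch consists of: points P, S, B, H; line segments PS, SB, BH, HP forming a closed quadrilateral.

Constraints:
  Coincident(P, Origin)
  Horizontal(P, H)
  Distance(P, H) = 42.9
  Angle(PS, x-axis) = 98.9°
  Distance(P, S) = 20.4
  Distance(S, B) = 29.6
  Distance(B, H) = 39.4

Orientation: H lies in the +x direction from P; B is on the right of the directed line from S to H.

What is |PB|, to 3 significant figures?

9.54

P is at the origin; P and H share the same y with |PH| = 42.9 and H in +x, so H = (42.9, 0). PS runs at 98.9° with |PS| = 20.4, so S = (-3.16, 20.2). B is determined by |SB| = 29.6 and |BH| = 39.4 together: it lies at the intersection of circle(S, 29.6) and circle(H, 39.4). With |SH| = 50.3, the foot of the radical line on SH is 18.4 from S and the perpendicular offset is √(29.6² − 18.4²) = 23.2. Taking the right-of-SH solution: B = (4.42, -8.46).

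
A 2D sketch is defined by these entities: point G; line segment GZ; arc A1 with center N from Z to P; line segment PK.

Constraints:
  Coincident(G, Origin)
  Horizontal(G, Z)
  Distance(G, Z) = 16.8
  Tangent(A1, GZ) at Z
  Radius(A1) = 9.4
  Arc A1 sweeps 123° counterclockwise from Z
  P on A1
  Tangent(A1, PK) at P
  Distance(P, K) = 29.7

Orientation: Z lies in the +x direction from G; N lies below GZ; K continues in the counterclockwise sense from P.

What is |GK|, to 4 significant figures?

46.74

G is at the origin; G and Z share the same y with |GZ| = 16.8 and Z on the +x side, so Z = (16.80, 0.000). Tangency of A1 to GZ means the radius NZ is perpendicular to GZ, so N = Z + (0, -9.4) = (16.80, -9.400). On A1, Z sits at bearing 90° from N; a 123° counterclockwise sweep puts P at bearing 213°, so P = N + 9.4·(cos 213°, sin 213°) = (8.916, -14.52). Tangency of A1 to PK means the radius NP is perpendicular to PK, so PK runs along (−sin 213°, cos 213°); with |PK| = 29.7, K = (25.09, -39.43). Then |GK| = |K − G| = 46.74.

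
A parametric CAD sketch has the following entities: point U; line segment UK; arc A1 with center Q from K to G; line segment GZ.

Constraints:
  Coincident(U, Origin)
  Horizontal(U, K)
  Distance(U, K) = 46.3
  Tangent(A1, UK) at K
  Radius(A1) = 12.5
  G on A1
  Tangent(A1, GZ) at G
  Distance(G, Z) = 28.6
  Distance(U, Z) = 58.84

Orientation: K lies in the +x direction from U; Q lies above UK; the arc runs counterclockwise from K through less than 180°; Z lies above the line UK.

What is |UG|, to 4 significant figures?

59.86

U is at the origin; U and K share the same y with |UK| = 46.3 and K on the +x side, so K = (46.30, 0.000). Since A1 is tangent to UK there, QK ⟂ UK, so Q = K + (0, 12.5) = (46.30, 12.50). Since QG ⟂ GZ (tangency), |QZ| = √(12.5² + 28.6²) = 31.21 regardless of where G sits on A1. So Z lies on both circle(U, 58.84) and circle(Q, 31.21); the above-UK intersection is Z = (40.07, 43.08). G is the foot of the tangent from Z: G = (56.52, 19.69).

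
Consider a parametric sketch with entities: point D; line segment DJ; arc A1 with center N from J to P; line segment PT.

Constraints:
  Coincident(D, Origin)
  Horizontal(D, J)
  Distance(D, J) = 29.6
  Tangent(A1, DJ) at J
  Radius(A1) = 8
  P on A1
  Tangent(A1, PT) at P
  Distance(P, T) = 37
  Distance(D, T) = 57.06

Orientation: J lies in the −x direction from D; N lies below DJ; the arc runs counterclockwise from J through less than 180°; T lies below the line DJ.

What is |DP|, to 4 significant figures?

38.56

Checks: ∠(NJ, JD) = 90.00° ✓; |NP| = 8.000 ✓; ∠(NP, PT) = 90.00° ✓; |PT| = 37.00 ✓; |DT| = 57.06 ✓.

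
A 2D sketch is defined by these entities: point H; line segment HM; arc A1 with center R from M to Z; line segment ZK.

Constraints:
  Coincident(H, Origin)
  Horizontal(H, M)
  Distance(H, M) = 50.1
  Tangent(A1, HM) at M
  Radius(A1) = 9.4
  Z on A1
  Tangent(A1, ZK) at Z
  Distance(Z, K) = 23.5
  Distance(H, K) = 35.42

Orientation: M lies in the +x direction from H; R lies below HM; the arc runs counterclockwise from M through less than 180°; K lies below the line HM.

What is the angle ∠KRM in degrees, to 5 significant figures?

119.11°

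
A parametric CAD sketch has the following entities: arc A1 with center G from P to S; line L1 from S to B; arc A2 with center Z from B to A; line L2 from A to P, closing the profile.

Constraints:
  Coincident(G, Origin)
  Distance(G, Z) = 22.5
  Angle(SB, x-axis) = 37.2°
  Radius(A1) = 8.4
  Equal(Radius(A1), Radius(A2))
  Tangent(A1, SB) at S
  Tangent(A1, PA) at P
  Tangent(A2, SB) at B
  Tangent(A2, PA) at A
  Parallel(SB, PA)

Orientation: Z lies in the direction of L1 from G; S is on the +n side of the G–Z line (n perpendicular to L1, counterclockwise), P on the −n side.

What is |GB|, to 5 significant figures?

24.017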